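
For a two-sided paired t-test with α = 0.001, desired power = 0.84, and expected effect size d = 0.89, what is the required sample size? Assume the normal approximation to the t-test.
n = 24 pairs

Sample size formula (paired t-test, normal approximation):
n = ((z_{α/2} + z_β) / d)²

z_{α/2} = 3.291 (for α = 0.001, two-sided)
z_β = 0.994 (for power = 0.84)
d = 0.89

n = ((3.291 + 0.994) / 0.89)²
n = (4.815)²
n ≈ 23.18
Round up to the next whole number: n = 24 pairs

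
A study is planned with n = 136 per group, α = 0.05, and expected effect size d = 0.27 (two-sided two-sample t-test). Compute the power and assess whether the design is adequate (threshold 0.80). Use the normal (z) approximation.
Power ≈ 0.61; the study is underpowered (power < 0.80)

Power calculation (two-sample t-test, normal approximation):
z_β = d · √(n/2) - z_{α/2}
z_β = 0.27 · √(136/2) - 1.960
z_β = 0.27 · 8.246 - 1.960
z_β = 0.267

Power = Φ(z_β) = Φ(0.267) ≈ 0.605

Effect size d = 0.27 is small by Cohen's convention (0.2/0.5/0.8).

Threshold: power ≥ 0.80 is conventionally adequate.
Power ≈ 0.61 → the study is underpowered (power < 0.80).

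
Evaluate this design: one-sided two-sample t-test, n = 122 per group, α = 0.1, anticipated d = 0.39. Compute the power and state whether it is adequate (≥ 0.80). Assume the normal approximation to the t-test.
Power ≈ 0.96; the study is adequately powered (power ≥ 0.80)

Power calculation (two-sample t-test, normal approximation):
z_β = d · √(n/2) - z_α
z_β = 0.39 · √(122/2) - 1.282
z_β = 0.39 · 7.810 - 1.282
z_β = 1.764

Power = Φ(z_β) = Φ(1.764) ≈ 0.961

Effect size d = 0.39 is small by Cohen's convention (0.2/0.5/0.8).

Threshold: power ≥ 0.80 is conventionally adequate.
Power ≈ 0.96 → the study is adequately powered (power ≥ 0.80).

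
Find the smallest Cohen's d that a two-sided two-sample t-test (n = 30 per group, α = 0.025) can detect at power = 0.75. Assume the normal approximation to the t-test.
d ≈ 0.75

Minimum detectable effect (two-sample t-test, normal approximation):
d = (z_{α/2} + z_β) / √(n/2)
d = (2.241 + 0.674) / √(30/2)
d = 2.916 / 3.873
d ≈ 0.75

By Cohen's convention (0.2 small / 0.5 medium / 0.8 large): medium effect.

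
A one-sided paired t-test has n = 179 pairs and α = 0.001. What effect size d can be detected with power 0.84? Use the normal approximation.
d ≈ 0.31

Minimum detectable effect (paired t-test, normal approximation):
d = (z_α + z_β) / √n
d = (3.090 + 0.994) / √179
d = 4.085 / 13.379
d ≈ 0.31

By Cohen's convention (0.2 small / 0.5 medium / 0.8 large): small effect.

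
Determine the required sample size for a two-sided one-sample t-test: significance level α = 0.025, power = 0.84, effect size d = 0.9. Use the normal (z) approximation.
n = 13

Sample size formula (one-sample t-test, normal approximation):
n = ((z_{α/2} + z_β) / d)²

z_{α/2} = 2.241 (for α = 0.025, two-sided)
z_β = 0.994 (for power = 0.84)
d = 0.9

n = ((2.241 + 0.994) / 0.9)²
n = (3.594)²
n ≈ 12.92
Round up to the next whole number: n = 13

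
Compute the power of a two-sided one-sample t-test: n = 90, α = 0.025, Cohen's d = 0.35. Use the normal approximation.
Power ≈ 0.86

Power calculation (one-sample t-test, normal approximation):
z_β = d · √n - z_{α/2}
z_β = 0.35 · √90 - 2.241
z_β = 0.35 · 9.487 - 2.241
z_β = 1.079

Power = Φ(z_β) = Φ(1.079) ≈ 0.860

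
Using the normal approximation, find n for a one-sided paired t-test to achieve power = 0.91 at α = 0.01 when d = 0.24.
n = 234 pairs

Sample size formula (paired t-test, normal approximation):
n = ((z_α + z_β) / d)²

z_α = 2.326 (for α = 0.01, one-sided)
z_β = 1.341 (for power = 0.91)
d = 0.24

n = ((2.326 + 1.341) / 0.24)²
n = (15.279)²
n ≈ 233.45
Round up to the next whole number: n = 234 pairs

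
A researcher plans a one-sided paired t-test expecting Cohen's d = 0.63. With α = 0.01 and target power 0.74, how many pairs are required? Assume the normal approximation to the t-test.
n = 23 pairs

Sample size formula (paired t-test, normal approximation):
n = ((z_α + z_β) / d)²

z_α = 2.326 (for α = 0.01, one-sided)
z_β = 0.643 (for power = 0.74)
d = 0.63

n = ((2.326 + 0.643) / 0.63)²
n = (4.713)²
n ≈ 22.21
Round up to the next whole number: n = 23 pairs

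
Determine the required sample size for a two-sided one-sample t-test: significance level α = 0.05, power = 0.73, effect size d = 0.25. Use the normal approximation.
n = 106

Sample size formula (one-sample t-test, normal approximation):
n = ((z_{α/2} + z_β) / d)²

z_{α/2} = 1.960 (for α = 0.05, two-sided)
z_β = 0.613 (for power = 0.73)
d = 0.25

n = ((1.960 + 0.613) / 0.25)²
n = (10.292)²
n ≈ 105.93
Round up to the next whole number: n = 106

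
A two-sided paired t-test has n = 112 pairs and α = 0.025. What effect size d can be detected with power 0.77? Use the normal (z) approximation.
d ≈ 0.28

Minimum detectable effect (paired t-test, normal approximation):
d = (z_{α/2} + z_β) / √n
d = (2.241 + 0.739) / √112
d = 2.980 / 10.583
d ≈ 0.28

By Cohen's convention (0.2 small / 0.5 medium / 0.8 large): small effect.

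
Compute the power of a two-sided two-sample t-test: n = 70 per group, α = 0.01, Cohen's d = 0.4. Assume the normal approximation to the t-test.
Power ≈ 0.42

Power calculation (two-sample t-test, normal approximation):
z_β = d · √(n/2) - z_{α/2}
z_β = 0.4 · √(70/2) - 2.576
z_β = 0.4 · 5.916 - 2.576
z_β = -0.209

Power = Φ(z_β) = Φ(-0.209) ≈ 0.417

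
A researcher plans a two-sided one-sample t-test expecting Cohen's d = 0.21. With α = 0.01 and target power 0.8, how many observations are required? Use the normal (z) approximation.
n = 265

Sample size formula (one-sample t-test, normal approximation):
n = ((z_{α/2} + z_β) / d)²

z_{α/2} = 2.576 (for α = 0.01, two-sided)
z_β = 0.842 (for power = 0.8)
d = 0.21

n = ((2.576 + 0.842) / 0.21)²
n = (16.276)²
n ≈ 264.91
Round up to the next whole number: n = 265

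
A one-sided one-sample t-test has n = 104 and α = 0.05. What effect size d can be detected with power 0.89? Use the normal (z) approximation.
d ≈ 0.28

Minimum detectable effect (one-sample t-test, normal approximation):
d = (z_α + z_β) / √n
d = (1.645 + 1.227) / √104
d = 2.871 / 10.198
d ≈ 0.28

By Cohen's convention (0.2 small / 0.5 medium / 0.8 large): small effect.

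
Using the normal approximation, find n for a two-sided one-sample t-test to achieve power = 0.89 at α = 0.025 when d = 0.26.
n = 178

Sample size formula (one-sample t-test, normal approximation):
n = ((z_{α/2} + z_β) / d)²

z_{α/2} = 2.241 (for α = 0.025, two-sided)
z_β = 1.227 (for power = 0.89)
d = 0.26

n = ((2.241 + 1.227) / 0.26)²
n = (13.338)²
n ≈ 177.90
Round up to the next whole number: n = 178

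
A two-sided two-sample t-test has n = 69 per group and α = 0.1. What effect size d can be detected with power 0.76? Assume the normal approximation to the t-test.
d ≈ 0.40

Minimum detectable effect (two-sample t-test, normal approximation):
d = (z_{α/2} + z_β) / √(n/2)
d = (1.645 + 0.706) / √(69/2)
d = 2.351 / 5.874
d ≈ 0.40

By Cohen's convention (0.2 small / 0.5 medium / 0.8 large): small effect.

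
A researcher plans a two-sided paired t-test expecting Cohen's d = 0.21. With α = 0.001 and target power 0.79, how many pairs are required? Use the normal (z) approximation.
n = 381 pairs

Sample size formula (paired t-test, normal approximation):
n = ((z_{α/2} + z_β) / d)²

z_{α/2} = 3.291 (for α = 0.001, two-sided)
z_β = 0.806 (for power = 0.79)
d = 0.21

n = ((3.291 + 0.806) / 0.21)²
n = (19.510)²
n ≈ 380.64
Round up to the next whole number: n = 381 pairs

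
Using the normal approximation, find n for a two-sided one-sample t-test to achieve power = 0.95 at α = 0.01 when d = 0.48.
n = 78

Sample size formula (one-sample t-test, normal approximation):
n = ((z_{α/2} + z_β) / d)²

z_{α/2} = 2.576 (for α = 0.01, two-sided)
z_β = 1.645 (for power = 0.95)
d = 0.48

n = ((2.576 + 1.645) / 0.48)²
n = (8.794)²
n ≈ 77.33
Round up to the next whole number: n = 78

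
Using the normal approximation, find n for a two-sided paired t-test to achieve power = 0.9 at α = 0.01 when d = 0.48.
n = 65 pairs

Sample size formula (paired t-test, normal approximation):
n = ((z_{α/2} + z_β) / d)²

z_{α/2} = 2.576 (for α = 0.01, two-sided)
z_β = 1.282 (for power = 0.9)
d = 0.48

n = ((2.576 + 1.282) / 0.48)²
n = (8.038)²
n ≈ 64.61
Round up to the next whole number: n = 65 pairs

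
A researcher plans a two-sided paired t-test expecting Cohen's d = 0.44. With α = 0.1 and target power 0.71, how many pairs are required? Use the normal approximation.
n = 25 pairs

Sample size formula (paired t-test, normal approximation):
n = ((z_{α/2} + z_β) / d)²

z_{α/2} = 1.645 (for α = 0.1, two-sided)
z_β = 0.553 (for power = 0.71)
d = 0.44

n = ((1.645 + 0.553) / 0.44)²
n = (4.995)²
n ≈ 24.95
Round up to the next whole number: n = 25 pairs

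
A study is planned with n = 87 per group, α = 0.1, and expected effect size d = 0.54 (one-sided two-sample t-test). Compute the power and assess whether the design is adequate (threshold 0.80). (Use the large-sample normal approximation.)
Power ≈ 0.99; the study is adequately powered (power ≥ 0.80)

Power calculation (two-sample t-test, normal approximation):
z_β = d · √(n/2) - z_α
z_β = 0.54 · √(87/2) - 1.282
z_β = 0.54 · 6.595 - 1.282
z_β = 2.280

Power = Φ(z_β) = Φ(2.280) ≈ 0.989

Effect size d = 0.54 is medium by Cohen's convention (0.2/0.5/0.8).

Threshold: power ≥ 0.80 is conventionally adequate.
Power ≈ 0.99 → the study is adequately powered (power ≥ 0.80).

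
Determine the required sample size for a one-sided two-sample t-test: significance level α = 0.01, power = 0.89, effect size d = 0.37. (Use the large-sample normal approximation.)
n = 185 per group

Sample size formula (two-sample t-test, normal approximation):
n = 2 · ((z_α + z_β) / d)²

z_α = 2.326 (for α = 0.01, one-sided)
z_β = 1.227 (for power = 0.89)
d = 0.37

n = 2 · ((2.326 + 1.227) / 0.37)²
n = 2 · (9.603)²
n ≈ 184.44
Round up to the next whole number: n = 185 per group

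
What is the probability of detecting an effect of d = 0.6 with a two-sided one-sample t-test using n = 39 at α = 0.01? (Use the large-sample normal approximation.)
Power ≈ 0.88

Power calculation (one-sample t-test, normal approximation):
z_β = d · √n - z_{α/2}
z_β = 0.6 · √39 - 2.576
z_β = 0.6 · 6.245 - 2.576
z_β = 1.171

Power = Φ(z_β) = Φ(1.171) ≈ 0.879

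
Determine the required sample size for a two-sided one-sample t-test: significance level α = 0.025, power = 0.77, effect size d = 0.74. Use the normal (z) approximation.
n = 17

Sample size formula (one-sample t-test, normal approximation):
n = ((z_{α/2} + z_β) / d)²

z_{α/2} = 2.241 (for α = 0.025, two-sided)
z_β = 0.739 (for power = 0.77)
d = 0.74

n = ((2.241 + 0.739) / 0.74)²
n = (4.027)²
n ≈ 16.22
Round up to the next whole number: n = 17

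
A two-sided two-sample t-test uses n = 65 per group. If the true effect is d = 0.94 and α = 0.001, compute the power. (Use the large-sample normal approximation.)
Power ≈ 0.98

Power calculation (two-sample t-test, normal approximation):
z_β = d · √(n/2) - z_{α/2}
z_β = 0.94 · √(65/2) - 3.291
z_β = 0.94 · 5.701 - 3.291
z_β = 2.068

Power = Φ(z_β) = Φ(2.068) ≈ 0.981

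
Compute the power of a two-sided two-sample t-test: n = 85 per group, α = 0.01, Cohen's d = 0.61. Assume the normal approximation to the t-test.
Power ≈ 0.92

Power calculation (two-sample t-test, normal approximation):
z_β = d · √(n/2) - z_{α/2}
z_β = 0.61 · √(85/2) - 2.576
z_β = 0.61 · 6.519 - 2.576
z_β = 1.401

Power = Φ(z_β) = Φ(1.401) ≈ 0.919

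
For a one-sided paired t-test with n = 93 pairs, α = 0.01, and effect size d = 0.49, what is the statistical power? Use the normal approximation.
Power ≈ 0.99

Power calculation (paired t-test, normal approximation):
z_β = d · √n - z_α
z_β = 0.49 · √93 - 2.326
z_β = 0.49 · 9.644 - 2.326
z_β = 2.399

Power = Φ(z_β) = Φ(2.399) ≈ 0.992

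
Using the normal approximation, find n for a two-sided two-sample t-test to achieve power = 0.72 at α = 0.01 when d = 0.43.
n = 108 per group

Sample size formula (two-sample t-test, normal approximation):
n = 2 · ((z_{α/2} + z_β) / d)²

z_{α/2} = 2.576 (for α = 0.01, two-sided)
z_β = 0.583 (for power = 0.72)
d = 0.43

n = 2 · ((2.576 + 0.583) / 0.43)²
n = 2 · (7.347)²
n ≈ 107.96
Round up to the next whole number: n = 108 per group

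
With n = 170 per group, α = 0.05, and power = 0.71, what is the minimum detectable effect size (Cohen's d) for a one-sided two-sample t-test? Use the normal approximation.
d ≈ 0.24

Minimum detectable effect (two-sample t-test, normal approximation):
d = (z_α + z_β) / √(n/2)
d = (1.645 + 0.553) / √(170/2)
d = 2.198 / 9.220
d ≈ 0.24

By Cohen's convention (0.2 small / 0.5 medium / 0.8 large): small effect.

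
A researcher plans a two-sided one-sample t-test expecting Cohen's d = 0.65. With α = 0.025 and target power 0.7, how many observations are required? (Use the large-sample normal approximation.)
n = 19

Sample size formula (one-sample t-test, normal approximation):
n = ((z_{α/2} + z_β) / d)²

z_{α/2} = 2.241 (for α = 0.025, two-sided)
z_β = 0.524 (for power = 0.7)
d = 0.65

n = ((2.241 + 0.524) / 0.65)²
n = (4.254)²
n ≈ 18.10
Round up to the next whole number: n = 19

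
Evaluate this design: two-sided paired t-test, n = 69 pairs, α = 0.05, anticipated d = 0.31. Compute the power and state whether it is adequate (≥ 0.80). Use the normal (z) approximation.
Power ≈ 0.73; the study is underpowered (power < 0.80)

Power calculation (paired t-test, normal approximation):
z_β = d · √n - z_{α/2}
z_β = 0.31 · √69 - 1.960
z_β = 0.31 · 8.307 - 1.960
z_β = 0.615

Power = Φ(z_β) = Φ(0.615) ≈ 0.731

Effect size d = 0.31 is small by Cohen's convention (0.2/0.5/0.8).

Threshold: power ≥ 0.80 is conventionally adequate.
Power ≈ 0.73 → the study is underpowered (power < 0.80).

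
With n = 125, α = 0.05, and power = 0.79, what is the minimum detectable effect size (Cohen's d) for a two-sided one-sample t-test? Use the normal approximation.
d ≈ 0.25

Minimum detectable effect (one-sample t-test, normal approximation):
d = (z_{α/2} + z_β) / √n
d = (1.960 + 0.806) / √125
d = 2.766 / 11.180
d ≈ 0.25

By Cohen's convention (0.2 small / 0.5 medium / 0.8 large): small effect.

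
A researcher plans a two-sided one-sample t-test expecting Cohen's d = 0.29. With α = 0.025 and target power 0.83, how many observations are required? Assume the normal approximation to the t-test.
n = 122

Sample size formula (one-sample t-test, normal approximation):
n = ((z_{α/2} + z_β) / d)²

z_{α/2} = 2.241 (for α = 0.025, two-sided)
z_β = 0.954 (for power = 0.83)
d = 0.29

n = ((2.241 + 0.954) / 0.29)²
n = (11.017)²
n ≈ 121.37
Round up to the next whole number: n = 122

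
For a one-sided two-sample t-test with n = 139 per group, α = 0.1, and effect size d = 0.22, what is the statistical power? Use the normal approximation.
Power ≈ 0.71

Power calculation (two-sample t-test, normal approximation):
z_β = d · √(n/2) - z_α
z_β = 0.22 · √(139/2) - 1.282
z_β = 0.22 · 8.337 - 1.282
z_β = 0.553

Power = Φ(z_β) = Φ(0.553) ≈ 0.710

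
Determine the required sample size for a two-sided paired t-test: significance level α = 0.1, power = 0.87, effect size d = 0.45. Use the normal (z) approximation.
n = 38 pairs

Sample size formula (paired t-test, normal approximation):
n = ((z_{α/2} + z_β) / d)²

z_{α/2} = 1.645 (for α = 0.1, two-sided)
z_β = 1.126 (for power = 0.87)
d = 0.45

n = ((1.645 + 1.126) / 0.45)²
n = (6.158)²
n ≈ 37.92
Round up to the next whole number: n = 38 pairs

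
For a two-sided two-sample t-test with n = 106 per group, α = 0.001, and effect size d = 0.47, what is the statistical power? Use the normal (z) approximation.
Power ≈ 0.55

Power calculation (two-sample t-test, normal approximation):
z_β = d · √(n/2) - z_{α/2}
z_β = 0.47 · √(106/2) - 3.291
z_β = 0.47 · 7.280 - 3.291
z_β = 0.131

Power = Φ(z_β) = Φ(0.131) ≈ 0.552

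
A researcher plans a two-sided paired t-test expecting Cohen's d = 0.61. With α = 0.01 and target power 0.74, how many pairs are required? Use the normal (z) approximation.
n = 28 pairs

Sample size formula (paired t-test, normal approximation):
n = ((z_{α/2} + z_β) / d)²

z_{α/2} = 2.576 (for α = 0.01, two-sided)
z_β = 0.643 (for power = 0.74)
d = 0.61

n = ((2.576 + 0.643) / 0.61)²
n = (5.277)²
n ≈ 27.85
Round up to the next whole number: n = 28 pairs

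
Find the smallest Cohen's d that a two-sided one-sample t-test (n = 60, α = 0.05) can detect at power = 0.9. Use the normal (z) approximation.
d ≈ 0.42

Minimum detectable effect (one-sample t-test, normal approximation):
d = (z_{α/2} + z_β) / √n
d = (1.960 + 1.282) / √60
d = 3.242 / 7.746
d ≈ 0.42

By Cohen's convention (0.2 small / 0.5 medium / 0.8 large): small effect.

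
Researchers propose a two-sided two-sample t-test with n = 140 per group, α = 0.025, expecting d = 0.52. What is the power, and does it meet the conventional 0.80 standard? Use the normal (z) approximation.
Power ≈ 0.98; the study is adequately powered (power ≥ 0.80)

Power calculation (two-sample t-test, normal approximation):
z_β = d · √(n/2) - z_{α/2}
z_β = 0.52 · √(140/2) - 2.241
z_β = 0.52 · 8.367 - 2.241
z_β = 2.109

Power = Φ(z_β) = Φ(2.109) ≈ 0.983

Effect size d = 0.52 is medium by Cohen's convention (0.2/0.5/0.8).

Threshold: power ≥ 0.80 is conventionally adequate.
Power ≈ 0.98 → the study is adequately powered (power ≥ 0.80).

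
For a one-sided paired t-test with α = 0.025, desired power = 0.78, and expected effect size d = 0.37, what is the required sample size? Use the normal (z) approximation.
n = 55 pairs

Sample size formula (paired t-test, normal approximation):
n = ((z_α + z_β) / d)²

z_α = 1.960 (for α = 0.025, one-sided)
z_β = 0.772 (for power = 0.78)
d = 0.37

n = ((1.960 + 0.772) / 0.37)²
n = (7.384)²
n ≈ 54.52
Round up to the next whole number: n = 55 pairs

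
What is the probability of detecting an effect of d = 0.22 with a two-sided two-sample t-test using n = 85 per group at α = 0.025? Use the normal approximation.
Power ≈ 0.21

Power calculation (two-sample t-test, normal approximation):
z_β = d · √(n/2) - z_{α/2}
z_β = 0.22 · √(85/2) - 2.241
z_β = 0.22 · 6.519 - 2.241
z_β = -0.807

Power = Φ(z_β) = Φ(-0.807) ≈ 0.210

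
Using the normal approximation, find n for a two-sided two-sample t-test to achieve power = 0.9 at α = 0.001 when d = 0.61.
n = 113 per group

Sample size formula (two-sample t-test, normal approximation):
n = 2 · ((z_{α/2} + z_β) / d)²

z_{α/2} = 3.291 (for α = 0.001, two-sided)
z_β = 1.282 (for power = 0.9)
d = 0.61

n = 2 · ((3.291 + 1.282) / 0.61)²
n = 2 · (7.497)²
n ≈ 112.41
Round up to the next whole number: n = 113 per group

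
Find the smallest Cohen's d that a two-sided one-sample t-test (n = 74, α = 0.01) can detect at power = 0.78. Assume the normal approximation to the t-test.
d ≈ 0.39

Minimum detectable effect (one-sample t-test, normal approximation):
d = (z_{α/2} + z_β) / √n
d = (2.576 + 0.772) / √74
d = 3.348 / 8.602
d ≈ 0.39

By Cohen's convention (0.2 small / 0.5 medium / 0.8 large): small effect.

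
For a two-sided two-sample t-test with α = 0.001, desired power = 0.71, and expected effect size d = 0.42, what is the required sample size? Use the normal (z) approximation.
n = 168 per group

Sample size formula (two-sample t-test, normal approximation):
n = 2 · ((z_{α/2} + z_β) / d)²

z_{α/2} = 3.291 (for α = 0.001, two-sided)
z_β = 0.553 (for power = 0.71)
d = 0.42

n = 2 · ((3.291 + 0.553) / 0.42)²
n = 2 · (9.152)²
n ≈ 167.52
Round up to the next whole number: n = 168 per group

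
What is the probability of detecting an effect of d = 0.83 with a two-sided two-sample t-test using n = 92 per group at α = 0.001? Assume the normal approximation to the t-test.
Power ≈ 0.99

Power calculation (two-sample t-test, normal approximation):
z_β = d · √(n/2) - z_{α/2}
z_β = 0.83 · √(92/2) - 3.291
z_β = 0.83 · 6.782 - 3.291
z_β = 2.339

Power = Φ(z_β) = Φ(2.339) ≈ 0.990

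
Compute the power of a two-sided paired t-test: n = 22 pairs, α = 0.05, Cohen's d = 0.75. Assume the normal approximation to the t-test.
Power ≈ 0.94

Power calculation (paired t-test, normal approximation):
z_β = d · √n - z_{α/2}
z_β = 0.75 · √22 - 1.960
z_β = 0.75 · 4.690 - 1.960
z_β = 1.558

Power = Φ(z_β) = Φ(1.558) ≈ 0.940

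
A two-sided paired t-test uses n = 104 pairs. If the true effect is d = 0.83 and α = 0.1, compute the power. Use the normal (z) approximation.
Power ≈ 1.00

Power calculation (paired t-test, normal approximation):
z_β = d · √n - z_{α/2}
z_β = 0.83 · √104 - 1.645
z_β = 0.83 · 10.198 - 1.645
z_β = 6.820

Power = Φ(z_β) = Φ(6.820) ≈ 1.000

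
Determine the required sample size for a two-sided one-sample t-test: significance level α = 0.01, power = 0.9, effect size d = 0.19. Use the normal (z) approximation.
n = 413

Sample size formula (one-sample t-test, normal approximation):
n = ((z_{α/2} + z_β) / d)²

z_{α/2} = 2.576 (for α = 0.01, two-sided)
z_β = 1.282 (for power = 0.9)
d = 0.19

n = ((2.576 + 1.282) / 0.19)²
n = (20.305)²
n ≈ 412.29
Round up to the next whole number: n = 413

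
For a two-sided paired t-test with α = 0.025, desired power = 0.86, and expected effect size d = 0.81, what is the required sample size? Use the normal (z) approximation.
n = 17 pairs

Sample size formula (paired t-test, normal approximation):
n = ((z_{α/2} + z_β) / d)²

z_{α/2} = 2.241 (for α = 0.025, two-sided)
z_β = 1.080 (for power = 0.86)
d = 0.81

n = ((2.241 + 1.080) / 0.81)²
n = (4.100)²
n ≈ 16.81
Round up to the next whole number: n = 17 pairs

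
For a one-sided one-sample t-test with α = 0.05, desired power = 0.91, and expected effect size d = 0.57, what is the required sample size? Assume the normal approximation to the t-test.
n = 28

Sample size formula (one-sample t-test, normal approximation):
n = ((z_α + z_β) / d)²

z_α = 1.645 (for α = 0.05, one-sided)
z_β = 1.341 (for power = 0.91)
d = 0.57

n = ((1.645 + 1.341) / 0.57)²
n = (5.239)²
n ≈ 27.45
Round up to the next whole number: n = 28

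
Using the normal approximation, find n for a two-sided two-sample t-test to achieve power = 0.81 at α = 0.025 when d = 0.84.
n = 28 per group

Sample size formula (two-sample t-test, normal approximation):
n = 2 · ((z_{α/2} + z_β) / d)²

z_{α/2} = 2.241 (for α = 0.025, two-sided)
z_β = 0.878 (for power = 0.81)
d = 0.84

n = 2 · ((2.241 + 0.878) / 0.84)²
n = 2 · (3.713)²
n ≈ 27.57
Round up to the next whole number: n = 28 per group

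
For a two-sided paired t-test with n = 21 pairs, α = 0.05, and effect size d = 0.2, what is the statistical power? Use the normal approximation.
Power ≈ 0.15

Power calculation (paired t-test, normal approximation):
z_β = d · √n - z_{α/2}
z_β = 0.2 · √21 - 1.960
z_β = 0.2 · 4.583 - 1.960
z_β = -1.043

Power = Φ(z_β) = Φ(-1.043) ≈ 0.148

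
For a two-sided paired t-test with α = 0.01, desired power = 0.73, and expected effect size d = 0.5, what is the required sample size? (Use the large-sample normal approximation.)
n = 41 pairs

Sample size formula (paired t-test, normal approximation):
n = ((z_{α/2} + z_β) / d)²

z_{α/2} = 2.576 (for α = 0.01, two-sided)
z_β = 0.613 (for power = 0.73)
d = 0.5

n = ((2.576 + 0.613) / 0.5)²
n = (6.378)²
n ≈ 40.68
Round up to the next whole number: n = 41 pairs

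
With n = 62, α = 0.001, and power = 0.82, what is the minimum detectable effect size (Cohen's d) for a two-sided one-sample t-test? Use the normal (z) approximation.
d ≈ 0.53

Minimum detectable effect (one-sample t-test, normal approximation):
d = (z_{α/2} + z_β) / √n
d = (3.291 + 0.915) / √62
d = 4.206 / 7.874
d ≈ 0.53

By Cohen's convention (0.2 small / 0.5 medium / 0.8 large): medium effect.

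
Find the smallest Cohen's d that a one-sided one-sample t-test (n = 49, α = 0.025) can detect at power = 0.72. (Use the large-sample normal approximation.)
d ≈ 0.36

Minimum detectable effect (one-sample t-test, normal approximation):
d = (z_α + z_β) / √n
d = (1.960 + 0.583) / √49
d = 2.543 / 7.000
d ≈ 0.36

By Cohen's convention (0.2 small / 0.5 medium / 0.8 large): small effect.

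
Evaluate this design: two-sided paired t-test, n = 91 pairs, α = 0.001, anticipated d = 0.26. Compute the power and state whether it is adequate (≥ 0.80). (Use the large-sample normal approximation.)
Power ≈ 0.21; the study is underpowered (power < 0.80)

Power calculation (paired t-test, normal approximation):
z_β = d · √n - z_{α/2}
z_β = 0.26 · √91 - 3.291
z_β = 0.26 · 9.539 - 3.291
z_β = -0.810

Power = Φ(z_β) = Φ(-0.810) ≈ 0.209

Effect size d = 0.26 is small by Cohen's convention (0.2/0.5/0.8).

Threshold: power ≥ 0.80 is conventionally adequate.
Power ≈ 0.21 → the study is underpowered (power < 0.80).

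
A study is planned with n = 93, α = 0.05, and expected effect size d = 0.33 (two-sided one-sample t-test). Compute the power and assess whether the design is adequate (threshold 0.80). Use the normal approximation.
Power ≈ 0.89; the study is adequately powered (power ≥ 0.80)

Power calculation (one-sample t-test, normal approximation):
z_β = d · √n - z_{α/2}
z_β = 0.33 · √93 - 1.960
z_β = 0.33 · 9.644 - 1.960
z_β = 1.222

Power = Φ(z_β) = Φ(1.222) ≈ 0.889

Effect size d = 0.33 is small by Cohen's convention (0.2/0.5/0.8).

Threshold: power ≥ 0.80 is conventionally adequate.
Power ≈ 0.89 → the study is adequately powered (power ≥ 0.80).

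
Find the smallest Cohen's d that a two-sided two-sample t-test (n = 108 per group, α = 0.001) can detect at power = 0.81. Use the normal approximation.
d ≈ 0.57

Minimum detectable effect (two-sample t-test, normal approximation):
d = (z_{α/2} + z_β) / √(n/2)
d = (3.291 + 0.878) / √(108/2)
d = 4.168 / 7.348
d ≈ 0.57

By Cohen's convention (0.2 small / 0.5 medium / 0.8 large): medium effect.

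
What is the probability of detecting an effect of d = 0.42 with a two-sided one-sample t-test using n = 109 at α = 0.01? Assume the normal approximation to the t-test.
Power ≈ 0.96

Power calculation (one-sample t-test, normal approximation):
z_β = d · √n - z_{α/2}
z_β = 0.42 · √109 - 2.576
z_β = 0.42 · 10.440 - 2.576
z_β = 1.809

Power = Φ(z_β) = Φ(1.809) ≈ 0.965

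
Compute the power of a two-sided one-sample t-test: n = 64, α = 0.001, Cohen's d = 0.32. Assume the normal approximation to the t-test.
Power ≈ 0.23

Power calculation (one-sample t-test, normal approximation):
z_β = d · √n - z_{α/2}
z_β = 0.32 · √64 - 3.291
z_β = 0.32 · 8.000 - 3.291
z_β = -0.731

Power = Φ(z_β) = Φ(-0.731) ≈ 0.233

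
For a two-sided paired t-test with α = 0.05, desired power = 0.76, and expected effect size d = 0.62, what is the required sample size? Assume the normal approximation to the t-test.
n = 19 pairs

Sample size formula (paired t-test, normal approximation):
n = ((z_{α/2} + z_β) / d)²

z_{α/2} = 1.960 (for α = 0.05, two-sided)
z_β = 0.706 (for power = 0.76)
d = 0.62

n = ((1.960 + 0.706) / 0.62)²
n = (4.300)²
n ≈ 18.49
Round up to the next whole number: n = 19 pairs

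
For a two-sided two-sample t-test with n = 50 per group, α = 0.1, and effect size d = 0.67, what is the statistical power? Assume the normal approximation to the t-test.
Power ≈ 0.96

Power calculation (two-sample t-test, normal approximation):
z_β = d · √(n/2) - z_{α/2}
z_β = 0.67 · √(50/2) - 1.645
z_β = 0.67 · 5.000 - 1.645
z_β = 1.705

Power = Φ(z_β) = Φ(1.705) ≈ 0.956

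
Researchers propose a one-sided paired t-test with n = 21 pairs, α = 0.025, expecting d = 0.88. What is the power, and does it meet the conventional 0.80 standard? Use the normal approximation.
Power ≈ 0.98; the study is adequately powered (power ≥ 0.80)

Power calculation (paired t-test, normal approximation):
z_β = d · √n - z_α
z_β = 0.88 · √21 - 1.960
z_β = 0.88 · 4.583 - 1.960
z_β = 2.073

Power = Φ(z_β) = Φ(2.073) ≈ 0.981

Effect size d = 0.88 is large by Cohen's convention (0.2/0.5/0.8).

Threshold: power ≥ 0.80 is conventionally adequate.
Power ≈ 0.98 → the study is adequately powered (power ≥ 0.80).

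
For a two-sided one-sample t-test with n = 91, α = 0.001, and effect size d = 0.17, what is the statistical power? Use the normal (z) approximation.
Power ≈ 0.05

Power calculation (one-sample t-test, normal approximation):
z_β = d · √n - z_{α/2}
z_β = 0.17 · √91 - 3.291
z_β = 0.17 · 9.539 - 3.291
z_β = -1.669

Power = Φ(z_β) = Φ(-1.669) ≈ 0.048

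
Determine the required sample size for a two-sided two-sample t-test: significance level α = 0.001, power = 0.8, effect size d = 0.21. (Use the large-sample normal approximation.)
n = 775 per group

Sample size formula (two-sample t-test, normal approximation):
n = 2 · ((z_{α/2} + z_β) / d)²

z_{α/2} = 3.291 (for α = 0.001, two-sided)
z_β = 0.842 (for power = 0.8)
d = 0.21

n = 2 · ((3.291 + 0.842) / 0.21)²
n = 2 · (19.681)²
n ≈ 774.68
Round up to the next whole number: n = 775 per group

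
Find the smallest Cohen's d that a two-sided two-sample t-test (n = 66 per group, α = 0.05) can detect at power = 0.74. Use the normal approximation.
d ≈ 0.45

Minimum detectable effect (two-sample t-test, normal approximation):
d = (z_{α/2} + z_β) / √(n/2)
d = (1.960 + 0.643) / √(66/2)
d = 2.603 / 5.745
d ≈ 0.45

By Cohen's convention (0.2 small / 0.5 medium / 0.8 large): small effect.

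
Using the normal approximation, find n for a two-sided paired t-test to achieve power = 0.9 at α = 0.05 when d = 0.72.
n = 21 pairs

Sample size formula (paired t-test, normal approximation):
n = ((z_{α/2} + z_β) / d)²

z_{α/2} = 1.960 (for α = 0.05, two-sided)
z_β = 1.282 (for power = 0.9)
d = 0.72

n = ((1.960 + 1.282) / 0.72)²
n = (4.503)²
n ≈ 20.28
Round up to the next whole number: n = 21 pairs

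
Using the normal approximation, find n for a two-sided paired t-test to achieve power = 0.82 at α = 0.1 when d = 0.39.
n = 44 pairs

Sample size formula (paired t-test, normal approximation):
n = ((z_{α/2} + z_β) / d)²

z_{α/2} = 1.645 (for α = 0.1, two-sided)
z_β = 0.915 (for power = 0.82)
d = 0.39

n = ((1.645 + 0.915) / 0.39)²
n = (6.564)²
n ≈ 43.09
Round up to the next whole number: n = 44 pairs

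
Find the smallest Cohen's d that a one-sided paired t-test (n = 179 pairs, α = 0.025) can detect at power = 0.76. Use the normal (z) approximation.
d ≈ 0.20

Minimum detectable effect (paired t-test, normal approximation):
d = (z_α + z_β) / √n
d = (1.960 + 0.706) / √179
d = 2.666 / 13.379
d ≈ 0.20

By Cohen's convention (0.2 small / 0.5 medium / 0.8 large): small effect.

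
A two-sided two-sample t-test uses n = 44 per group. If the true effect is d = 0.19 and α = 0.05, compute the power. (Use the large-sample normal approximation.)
Power ≈ 0.14

Power calculation (two-sample t-test, normal approximation):
z_β = d · √(n/2) - z_{α/2}
z_β = 0.19 · √(44/2) - 1.960
z_β = 0.19 · 4.690 - 1.960
z_β = -1.069

Power = Φ(z_β) = Φ(-1.069) ≈ 0.143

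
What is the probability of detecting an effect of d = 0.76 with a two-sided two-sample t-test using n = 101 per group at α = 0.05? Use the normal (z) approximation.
Power ≈ 1.00

Power calculation (two-sample t-test, normal approximation):
z_β = d · √(n/2) - z_{α/2}
z_β = 0.76 · √(101/2) - 1.960
z_β = 0.76 · 7.106 - 1.960
z_β = 3.441

Power = Φ(z_β) = Φ(3.441) ≈ 1.000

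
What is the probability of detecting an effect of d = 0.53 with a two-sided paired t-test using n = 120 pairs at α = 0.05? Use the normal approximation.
Power ≈ 1.00

Power calculation (paired t-test, normal approximation):
z_β = d · √n - z_{α/2}
z_β = 0.53 · √120 - 1.960
z_β = 0.53 · 10.954 - 1.960
z_β = 3.846

Power = Φ(z_β) = Φ(3.846) ≈ 1.000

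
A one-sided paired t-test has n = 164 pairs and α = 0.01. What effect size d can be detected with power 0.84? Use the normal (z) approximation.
d ≈ 0.26

Minimum detectable effect (paired t-test, normal approximation):
d = (z_α + z_β) / √n
d = (2.326 + 0.994) / √164
d = 3.321 / 12.806
d ≈ 0.26

By Cohen's convention (0.2 small / 0.5 medium / 0.8 large): small effect.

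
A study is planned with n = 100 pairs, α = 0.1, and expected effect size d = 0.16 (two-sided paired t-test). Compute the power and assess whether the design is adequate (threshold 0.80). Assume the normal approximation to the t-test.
Power ≈ 0.48; the study is underpowered (power < 0.80)

Power calculation (paired t-test, normal approximation):
z_β = d · √n - z_{α/2}
z_β = 0.16 · √100 - 1.645
z_β = 0.16 · 10.000 - 1.645
z_β = -0.045

Power = Φ(z_β) = Φ(-0.045) ≈ 0.482

Effect size d = 0.16 is very small by Cohen's convention (0.2/0.5/0.8).

Threshold: power ≥ 0.80 is conventionally adequate.
Power ≈ 0.48 → the study is underpowered (power < 0.80).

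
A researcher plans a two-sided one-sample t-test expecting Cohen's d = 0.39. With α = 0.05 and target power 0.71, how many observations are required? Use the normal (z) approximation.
n = 42

Sample size formula (one-sample t-test, normal approximation):
n = ((z_{α/2} + z_β) / d)²

z_{α/2} = 1.960 (for α = 0.05, two-sided)
z_β = 0.553 (for power = 0.71)
d = 0.39

n = ((1.960 + 0.553) / 0.39)²
n = (6.444)²
n ≈ 41.53
Round up to the next whole number: n = 42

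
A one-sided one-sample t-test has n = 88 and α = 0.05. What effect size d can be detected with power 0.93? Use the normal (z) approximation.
d ≈ 0.33

Minimum detectable effect (one-sample t-test, normal approximation):
d = (z_α + z_β) / √n
d = (1.645 + 1.476) / √88
d = 3.121 / 9.381
d ≈ 0.33

By Cohen's convention (0.2 small / 0.5 medium / 0.8 large): small effect.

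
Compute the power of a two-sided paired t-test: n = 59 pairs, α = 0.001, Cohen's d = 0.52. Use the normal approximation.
Power ≈ 0.76

Power calculation (paired t-test, normal approximation):
z_β = d · √n - z_{α/2}
z_β = 0.52 · √59 - 3.291
z_β = 0.52 · 7.681 - 3.291
z_β = 0.704

Power = Φ(z_β) = Φ(0.704) ≈ 0.759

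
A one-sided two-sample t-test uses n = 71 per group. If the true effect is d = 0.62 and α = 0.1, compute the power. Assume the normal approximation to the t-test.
Power ≈ 0.99

Power calculation (two-sample t-test, normal approximation):
z_β = d · √(n/2) - z_α
z_β = 0.62 · √(71/2) - 1.282
z_β = 0.62 · 5.958 - 1.282
z_β = 2.413

Power = Φ(z_β) = Φ(2.413) ≈ 0.992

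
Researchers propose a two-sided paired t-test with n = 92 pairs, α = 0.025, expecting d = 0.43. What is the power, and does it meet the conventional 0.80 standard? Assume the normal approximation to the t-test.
Power ≈ 0.97; the study is adequately powered (power ≥ 0.80)

Power calculation (paired t-test, normal approximation):
z_β = d · √n - z_{α/2}
z_β = 0.43 · √92 - 2.241
z_β = 0.43 · 9.592 - 2.241
z_β = 1.883

Power = Φ(z_β) = Φ(1.883) ≈ 0.970

Effect size d = 0.43 is small by Cohen's convention (0.2/0.5/0.8).

Threshold: power ≥ 0.80 is conventionally adequate.
Power ≈ 0.97 → the study is adequately powered (power ≥ 0.80).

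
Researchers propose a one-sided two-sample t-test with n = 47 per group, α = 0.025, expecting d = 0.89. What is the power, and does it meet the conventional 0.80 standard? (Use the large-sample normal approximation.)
Power ≈ 0.99; the study is adequately powered (power ≥ 0.80)

Power calculation (two-sample t-test, normal approximation):
z_β = d · √(n/2) - z_α
z_β = 0.89 · √(47/2) - 1.960
z_β = 0.89 · 4.848 - 1.960
z_β = 2.354

Power = Φ(z_β) = Φ(2.354) ≈ 0.991

Effect size d = 0.89 is large by Cohen's convention (0.2/0.5/0.8).

Threshold: power ≥ 0.80 is conventionally adequate.
Power ≈ 0.99 → the study is adequately powered (power ≥ 0.80).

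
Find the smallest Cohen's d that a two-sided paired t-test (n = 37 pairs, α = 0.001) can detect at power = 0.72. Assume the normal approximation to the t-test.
d ≈ 0.64

Minimum detectable effect (paired t-test, normal approximation):
d = (z_{α/2} + z_β) / √n
d = (3.291 + 0.583) / √37
d = 3.873 / 6.083
d ≈ 0.64

By Cohen's convention (0.2 small / 0.5 medium / 0.8 large): medium effect.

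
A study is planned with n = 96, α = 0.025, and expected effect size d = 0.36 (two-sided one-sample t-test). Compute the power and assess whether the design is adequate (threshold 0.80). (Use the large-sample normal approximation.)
Power ≈ 0.90; the study is adequately powered (power ≥ 0.80)

Power calculation (one-sample t-test, normal approximation):
z_β = d · √n - z_{α/2}
z_β = 0.36 · √96 - 2.241
z_β = 0.36 · 9.798 - 2.241
z_β = 1.286

Power = Φ(z_β) = Φ(1.286) ≈ 0.901

Effect size d = 0.36 is small by Cohen's convention (0.2/0.5/0.8).

Threshold: power ≥ 0.80 is conventionally adequate.
Power ≈ 0.90 → the study is adequately powered (power ≥ 0.80).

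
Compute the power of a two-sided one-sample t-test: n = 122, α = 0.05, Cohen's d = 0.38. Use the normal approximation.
Power ≈ 0.99

Power calculation (one-sample t-test, normal approximation):
z_β = d · √n - z_{α/2}
z_β = 0.38 · √122 - 1.960
z_β = 0.38 · 11.045 - 1.960
z_β = 2.237

Power = Φ(z_β) = Φ(2.237) ≈ 0.987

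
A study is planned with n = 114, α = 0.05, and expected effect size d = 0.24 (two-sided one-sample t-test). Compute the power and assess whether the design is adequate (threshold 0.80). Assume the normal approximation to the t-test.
Power ≈ 0.73; the study is underpowered (power < 0.80)

Power calculation (one-sample t-test, normal approximation):
z_β = d · √n - z_{α/2}
z_β = 0.24 · √114 - 1.960
z_β = 0.24 · 10.677 - 1.960
z_β = 0.603

Power = Φ(z_β) = Φ(0.603) ≈ 0.727

Effect size d = 0.24 is small by Cohen's convention (0.2/0.5/0.8).

Threshold: power ≥ 0.80 is conventionally adequate.
Power ≈ 0.73 → the study is underpowered (power < 0.80).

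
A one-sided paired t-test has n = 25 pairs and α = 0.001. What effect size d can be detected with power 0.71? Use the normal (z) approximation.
d ≈ 0.73

Minimum detectable effect (paired t-test, normal approximation):
d = (z_α + z_β) / √n
d = (3.090 + 0.553) / √25
d = 3.644 / 5.000
d ≈ 0.73

By Cohen's convention (0.2 small / 0.5 medium / 0.8 large): medium effect.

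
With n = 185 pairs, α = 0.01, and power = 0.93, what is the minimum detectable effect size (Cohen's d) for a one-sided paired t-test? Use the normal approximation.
d ≈ 0.28

Minimum detectable effect (paired t-test, normal approximation):
d = (z_α + z_β) / √n
d = (2.326 + 1.476) / √185
d = 3.802 / 13.601
d ≈ 0.28

By Cohen's convention (0.2 small / 0.5 medium / 0.8 large): small effect.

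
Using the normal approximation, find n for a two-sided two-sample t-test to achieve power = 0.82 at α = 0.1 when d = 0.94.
n = 15 per group

Sample size formula (two-sample t-test, normal approximation):
n = 2 · ((z_{α/2} + z_β) / d)²

z_{α/2} = 1.645 (for α = 0.1, two-sided)
z_β = 0.915 (for power = 0.82)
d = 0.94

n = 2 · ((1.645 + 0.915) / 0.94)²
n = 2 · (2.723)²
n ≈ 14.83
Round up to the next whole number: n = 15 per group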